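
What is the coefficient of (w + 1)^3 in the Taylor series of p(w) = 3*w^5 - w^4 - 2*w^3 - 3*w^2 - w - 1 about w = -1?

32

Use the known series and substitute for the argument.
p(-1) = -5
p′(-1) = 18
p′′(-1) = -66
p′′′(-1) = 192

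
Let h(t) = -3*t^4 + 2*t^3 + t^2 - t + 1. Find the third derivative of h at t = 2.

-132

The coefficient of (t - 2)^3 in the expansion is -22, so h′′′(2) = 3! * (-22) = -132.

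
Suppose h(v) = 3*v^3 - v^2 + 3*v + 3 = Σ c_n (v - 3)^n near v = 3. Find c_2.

26

c_2 = h′′(3)/2! = 26.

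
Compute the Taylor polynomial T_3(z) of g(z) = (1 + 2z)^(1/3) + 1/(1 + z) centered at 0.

Add the two expansions coefficient-wise.

-41*z^3/81 + 5*z^2/9 - z/3 + 2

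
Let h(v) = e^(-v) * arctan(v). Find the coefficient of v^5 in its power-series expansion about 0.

Expand each factor separately, then convolve coefficients.
h(0) = 0
h′(0) = 1
h′′(0) = -2
h′′′(0) = 1
h^(4)(0) = 4
h^(5)(0) = 9
So c_5 = h^(5)(0)/5! = 3/40.

3/40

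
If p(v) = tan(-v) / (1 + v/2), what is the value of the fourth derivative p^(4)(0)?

Expand each factor separately, then convolve coefficients.
The coefficient of v^4 in the expansion is 7/24, so p^(4)(0) = 4! * (7/24) = 7.

7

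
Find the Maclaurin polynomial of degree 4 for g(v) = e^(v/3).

v^4/1944 + v^3/162 + v^2/18 + v/3 + 1

g(0) = 1
g′(0) = 1/3
g′′(0) = 1/9
g′′′(0) = 1/27
g^(4)(0) = 1/81
Then c_k = g^(k)(0)/k! gives each Taylor coefficient.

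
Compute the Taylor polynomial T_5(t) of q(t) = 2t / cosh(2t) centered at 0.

Invert the denominator's series and multiply.
q(0) = 0
q′(0) = 2
q′′(0) = 0
q′′′(0) = -24
q^(4)(0) = 0
q^(5)(0) = 800

20*t^5/3 - 4*t^3 + 2*t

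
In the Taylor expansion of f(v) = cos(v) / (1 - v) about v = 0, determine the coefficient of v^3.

1/2

Use 1/(1 - r) = Σ r^k on the denominator, then take the Cauchy product.
[v^0] = 1;  [v^1] = 1;  [v^2] = 1/2;  [v^3] = 1/2.
So c_3 = f′′′(0)/3! = 1/2.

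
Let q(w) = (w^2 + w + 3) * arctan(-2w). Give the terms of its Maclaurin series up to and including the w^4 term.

8*w^4/3 + 6*w^3 - 2*w^2 - 6*w

Multiply each power in the prefactor through the base expansion.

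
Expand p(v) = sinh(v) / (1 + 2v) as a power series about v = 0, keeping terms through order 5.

Take the Cauchy product of the two expansions.
p(0) = 0
p′(0) = 1
p′′(0) = -4
p′′′(0) = 25
p^(4)(0) = -200
p^(5)(0) = 2001
The Taylor polynomial is Σ p^(k)(0)/k! · v^k.

667*v^5/40 - 25*v^4/3 + 25*v^3/6 - 2*v^2 + v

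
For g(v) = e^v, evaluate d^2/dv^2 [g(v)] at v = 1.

Differentiate repeatedly and evaluate at the center.
The coefficient of (v - 1)^2 in the expansion is e/2, so g′′(1) = 2! * (e/2) = e.

e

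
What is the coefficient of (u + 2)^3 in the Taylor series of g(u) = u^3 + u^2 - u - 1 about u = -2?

g(-2) = -3
g′(-2) = 7
g′′(-2) = -10
g′′′(-2) = 6
So c_3 = g′′′(-2)/3! = 1.

1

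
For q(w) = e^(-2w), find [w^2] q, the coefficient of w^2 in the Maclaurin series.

[w^0] = 1;  [w^1] = -2;  [w^2] = 2.

2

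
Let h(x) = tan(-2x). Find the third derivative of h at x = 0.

-16

The coefficient of x^3 in the expansion is -8/3, so h′′′(0) = 3! * (-8/3) = -16.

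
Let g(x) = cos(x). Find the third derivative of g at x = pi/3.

From the series, [(x - pi/3)^3] g = sqrt(3)/12; multiply by 3! = 6 to get sqrt(3)/2.

sqrt(3)/2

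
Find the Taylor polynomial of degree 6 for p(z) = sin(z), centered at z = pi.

-(z - pi)^5/120 + (z - pi)^3/6 - (z - pi)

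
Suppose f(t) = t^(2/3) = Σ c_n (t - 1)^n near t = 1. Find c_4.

-7/243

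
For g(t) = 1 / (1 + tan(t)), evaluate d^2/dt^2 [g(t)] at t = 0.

2

Write 1/(1+u) = 1 - u + u^2 - u^3 + ... and substitute the series for u.
From the series, [t^2] g = 1; multiply by 2! = 2 to get 2.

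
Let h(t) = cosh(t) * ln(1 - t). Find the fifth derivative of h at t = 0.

Multiply the two series term by term and collect like powers.
From the series, [t^5] h = -49/120; multiply by 5! = 120 to get -49.

-49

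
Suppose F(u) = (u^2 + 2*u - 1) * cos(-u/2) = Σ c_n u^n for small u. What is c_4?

-49/384

Distribute the polynomial across the series and collect like powers.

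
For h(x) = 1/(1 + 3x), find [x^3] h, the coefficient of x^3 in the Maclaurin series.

-27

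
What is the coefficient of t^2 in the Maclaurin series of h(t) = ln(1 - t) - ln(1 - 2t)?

Expand each term separately and add.
h(0) = 0
h′(0) = 1
h′′(0) = 3
So c_2 = h′′(0)/2! = 3/2.

3/2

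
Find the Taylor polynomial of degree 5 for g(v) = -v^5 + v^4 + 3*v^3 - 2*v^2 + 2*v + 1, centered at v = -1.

-(v + 1)^5 + 6*(v + 1)^4 - 11*(v + 1)^3 + 5*(v + 1)^2 + 6*(v + 1) - 4

[(v + 1)^0] = -4;  [(v + 1)^1] = 6;  [(v + 1)^2] = 5;  [(v + 1)^3] = -11;  [(v + 1)^4] = 6;  [(v + 1)^5] = -1.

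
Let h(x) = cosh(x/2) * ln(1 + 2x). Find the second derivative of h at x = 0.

Write out both Maclaurin series and multiply, keeping only the needed powers.
From the series, [x^2] h = -2; multiply by 2! = 2 to get -4.

-4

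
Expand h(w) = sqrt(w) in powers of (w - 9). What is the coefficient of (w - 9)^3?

h(9) = 3
h′(9) = 1/6
h′′(9) = -1/108
h′′′(9) = 1/648
The Taylor polynomial is Σ h^(k)(9)/k! · (w - 9)^k.

1/3888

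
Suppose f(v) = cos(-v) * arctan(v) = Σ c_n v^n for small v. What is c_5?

Multiply the two series term by term and collect like powers.
f(0) = 0
f′(0) = 1
f′′(0) = 0
f′′′(0) = -5
f^(4)(0) = 0
f^(5)(0) = 49
The Taylor polynomial is Σ f^(k)(0)/k! · v^k.

49/120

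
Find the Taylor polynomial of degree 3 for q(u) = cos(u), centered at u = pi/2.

q(pi/2) = 0
q′(pi/2) = -1
q′′(pi/2) = 0
q′′′(pi/2) = 1

(u - pi/2)^3/6 - (u - pi/2)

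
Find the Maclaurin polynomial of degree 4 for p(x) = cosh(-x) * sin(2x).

-x^3/3 + 2*x

Multiply the two series term by term and collect like powers.
[x^0] = 0;  [x^1] = 2;  [x^2] = 0;  [x^3] = -1/3;  [x^4] = 0.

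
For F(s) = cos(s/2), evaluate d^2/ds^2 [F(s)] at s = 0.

-1/4

From the series, [s^2] F = -1/8; multiply by 2! = 2 to get -1/4.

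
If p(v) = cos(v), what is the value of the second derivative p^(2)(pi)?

Apply the Taylor formula c_k = f^(k)(a)/k!.
The coefficient of (v - pi)^2 in the expansion is 1/2, so p′′(pi) = 2! * (1/2) = 1.

1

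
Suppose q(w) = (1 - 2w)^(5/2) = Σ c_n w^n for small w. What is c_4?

-5/8

q(0) = 1
q′(0) = -5
q′′(0) = 15
q′′′(0) = -15
q^(4)(0) = -15
Then c_k = q^(k)(0)/k! gives each Taylor coefficient.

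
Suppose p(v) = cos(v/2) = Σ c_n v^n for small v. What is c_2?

Differentiate repeatedly and evaluate at the center.
p(0) = 1
p′(0) = 0
p′′(0) = -1/4
Then c_k = p^(k)(0)/k! gives each Taylor coefficient.

-1/8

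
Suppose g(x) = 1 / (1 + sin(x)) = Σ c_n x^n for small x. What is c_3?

-5/6

Expand as Σ (-1)^k u^k with u equal to the inner function's series.
g(0) = 1
g′(0) = -1
g′′(0) = 2
g′′′(0) = -5
So c_3 = g′′′(0)/3! = -5/6.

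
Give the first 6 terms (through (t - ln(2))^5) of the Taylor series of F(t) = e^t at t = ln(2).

(t - ln(2))^5/60 + (t - ln(2))^4/12 + (t - ln(2))^3/3 + (t - ln(2))^2 + 2*(t - ln(2)) + 2

Differentiate repeatedly and evaluate at the center.
F(ln(2)) = 2
F′(ln(2)) = 2
F′′(ln(2)) = 2
F′′′(ln(2)) = 2
F^(4)(ln(2)) = 2
F^(5)(ln(2)) = 2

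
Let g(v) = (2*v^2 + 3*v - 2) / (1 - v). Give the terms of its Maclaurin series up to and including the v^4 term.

3*v^4 + 3*v^3 + 3*v^2 + v - 2

Shift and add copies of the series according to the polynomial's terms.
[v^0] = -2;  [v^1] = 1;  [v^2] = 3;  [v^3] = 3;  [v^4] = 3.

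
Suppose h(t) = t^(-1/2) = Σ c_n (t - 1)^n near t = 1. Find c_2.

3/8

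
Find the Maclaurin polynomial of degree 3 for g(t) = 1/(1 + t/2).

g(0) = 1
g′(0) = -1/2
g′′(0) = 1/2
g′′′(0) = -3/4
Then c_k = g^(k)(0)/k! gives each Taylor coefficient.

-t^3/8 + t^2/4 - t/2 + 1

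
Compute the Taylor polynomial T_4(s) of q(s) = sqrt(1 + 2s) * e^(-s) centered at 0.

Write out both Maclaurin series and multiply, keeping only the needed powers.
q(0) = 1
q′(0) = 0
q′′(0) = -2
q′′′(0) = 8
q^(4)(0) = -36

-3*s^4/2 + 4*s^3/3 - s^2 + 1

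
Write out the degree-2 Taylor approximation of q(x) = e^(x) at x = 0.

Compute the successive derivatives at the expansion point and divide by k!.
q(0) = 1
q′(0) = 1
q′′(0) = 1

x^2/2 + x + 1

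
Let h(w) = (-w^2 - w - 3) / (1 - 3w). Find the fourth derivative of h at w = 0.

-6696

Distribute the polynomial across the series and collect like powers.
The coefficient of w^4 in the expansion is -279, so h^(4)(0) = 4! * (-279) = -6696.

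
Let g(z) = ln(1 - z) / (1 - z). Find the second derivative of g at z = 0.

-3

Expand 1/(denominator) as a geometric series and multiply by the numerator's series.
From the series, [z^2] g = -3/2; multiply by 2! = 2 to get -3.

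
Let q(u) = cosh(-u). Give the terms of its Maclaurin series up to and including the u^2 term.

[u^0] = 1;  [u^1] = 0;  [u^2] = 1/2.

u^2/2 + 1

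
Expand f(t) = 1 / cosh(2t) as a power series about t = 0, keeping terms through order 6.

Invert the denominator's series and multiply.
f(0) = 1
f′(0) = 0
f′′(0) = -4
f′′′(0) = 0
f^(4)(0) = 80
f^(5)(0) = 0
f^(6)(0) = -3904

-244*t^6/45 + 10*t^4/3 - 2*t^2 + 1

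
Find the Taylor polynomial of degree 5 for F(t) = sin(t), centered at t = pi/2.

(t - pi/2)^4/24 - (t - pi/2)^2/2 + 1

Use the known series and substitute for the argument.
F(pi/2) = 1
F′(pi/2) = 0
F′′(pi/2) = -1
F′′′(pi/2) = 0
F^(4)(pi/2) = 1
F^(5)(pi/2) = 0
Dividing each by k! gives the coefficients c_0, ..., c_5.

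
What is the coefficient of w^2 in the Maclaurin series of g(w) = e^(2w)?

2

g(0) = 1
g′(0) = 2
g′′(0) = 4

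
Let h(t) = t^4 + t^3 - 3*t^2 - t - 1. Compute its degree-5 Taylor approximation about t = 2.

(t - 2)^4 + 9*(t - 2)^3 + 27*(t - 2)^2 + 31*(t - 2) + 9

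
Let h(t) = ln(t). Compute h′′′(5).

Differentiate repeatedly and evaluate at the center.
The coefficient of (t - 5)^3 in the expansion is 1/375, so h′′′(5) = 3! * (1/375) = 2/125.

2/125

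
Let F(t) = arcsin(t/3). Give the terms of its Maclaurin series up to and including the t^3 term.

[t^0] = 0;  [t^1] = 1/3;  [t^2] = 0;  [t^3] = 1/162.

t^3/162 + t/3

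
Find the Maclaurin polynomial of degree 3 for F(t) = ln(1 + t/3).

t^3/81 - t^2/18 + t/3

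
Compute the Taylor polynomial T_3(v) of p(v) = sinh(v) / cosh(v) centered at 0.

-v^3/3 + v

Invert the denominator's series and multiply.
p(0) = 0
p′(0) = 1
p′′(0) = 0
p′′′(0) = -2
Dividing each by k! gives the coefficients c_0, ..., c_3.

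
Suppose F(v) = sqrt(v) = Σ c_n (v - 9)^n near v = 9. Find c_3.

1/3888

[(v - 9)^0] = 3;  [(v - 9)^1] = 1/6;  [(v - 9)^2] = -1/216;  [(v - 9)^3] = 1/3888.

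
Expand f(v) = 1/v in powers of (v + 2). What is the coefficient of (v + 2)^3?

-1/16

c_3 = f′′′(-2)/3! = -1/16.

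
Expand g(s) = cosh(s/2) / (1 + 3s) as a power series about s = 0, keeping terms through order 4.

31537*s^4/384 - 219*s^3/8 + 73*s^2/8 - 3*s + 1

Multiply the two series term by term and collect like powers.
[s^0] = 1;  [s^1] = -3;  [s^2] = 73/8;  [s^3] = -219/8;  [s^4] = 31537/384.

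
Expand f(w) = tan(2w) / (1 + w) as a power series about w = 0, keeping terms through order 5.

134*w^5/15 - 14*w^4/3 + 14*w^3/3 - 2*w^2 + 2*w

Expand each factor separately, then convolve coefficients.
[w^0] = 0;  [w^1] = 2;  [w^2] = -2;  [w^3] = 14/3;  [w^4] = -14/3;  [w^5] = 134/15.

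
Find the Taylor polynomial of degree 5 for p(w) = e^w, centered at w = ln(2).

(w - ln(2))^5/60 + (w - ln(2))^4/12 + (w - ln(2))^3/3 + (w - ln(2))^2 + 2*(w - ln(2)) + 2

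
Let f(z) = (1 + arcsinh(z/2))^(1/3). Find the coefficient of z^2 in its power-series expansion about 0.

Let u equal the inner series; expand the outer function in u and truncate.
f(0) = 1
f′(0) = 1/6
f′′(0) = -1/18
So c_2 = f′′(0)/2! = -1/36.

-1/36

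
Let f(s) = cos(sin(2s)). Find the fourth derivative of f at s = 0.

80

Compose series: expand the inner function first, then feed it into the outer expansion.
From the series, [s^4] f = 10/3; multiply by 4! = 24 to get 80.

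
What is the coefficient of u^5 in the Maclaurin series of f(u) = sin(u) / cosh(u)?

3/10

Invert the denominator's series and multiply.
f(0) = 0
f′(0) = 1
f′′(0) = 0
f′′′(0) = -4
f^(4)(0) = 0
f^(5)(0) = 36
So c_5 = f^(5)(0)/5! = 3/10.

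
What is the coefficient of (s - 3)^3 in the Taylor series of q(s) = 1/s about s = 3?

c_3 = q′′′(3)/3! = -1/81.

-1/81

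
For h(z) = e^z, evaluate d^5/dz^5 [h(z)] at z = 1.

e

From the series, [(z - 1)^5] h = e/120; multiply by 5! = 120 to get e.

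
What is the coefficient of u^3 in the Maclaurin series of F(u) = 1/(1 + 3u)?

-27

F(0) = 1
F′(0) = -3
F′′(0) = 18
F′′′(0) = -162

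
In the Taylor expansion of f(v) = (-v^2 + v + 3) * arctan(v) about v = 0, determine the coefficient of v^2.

1

Distribute the polynomial across the series and collect like powers.
f(0) = 0
f′(0) = 3
f′′(0) = 2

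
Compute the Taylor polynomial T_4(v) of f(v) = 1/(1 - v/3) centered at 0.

[v^0] = 1;  [v^1] = 1/3;  [v^2] = 1/9;  [v^3] = 1/27;  [v^4] = 1/81.

v^4/81 + v^3/27 + v^2/9 + v/3 + 1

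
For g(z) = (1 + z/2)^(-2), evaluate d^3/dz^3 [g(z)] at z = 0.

The coefficient of z^3 in the expansion is -1/2, so g′′′(0) = 3! * (-1/2) = -3.

-3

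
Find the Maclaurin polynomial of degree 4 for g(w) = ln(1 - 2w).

-4*w^4 - 8*w^3/3 - 2*w^2 - 2*w

[w^0] = 0;  [w^1] = -2;  [w^2] = -2;  [w^3] = -8/3;  [w^4] = -4.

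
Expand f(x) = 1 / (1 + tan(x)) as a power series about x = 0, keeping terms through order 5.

Write 1/(1+u) = 1 - u + u^2 - u^3 + ... and substitute the series for u.
[x^0] = 1;  [x^1] = -1;  [x^2] = 1;  [x^3] = -4/3;  [x^4] = 5/3;  [x^5] = -32/15.

-32*x^5/15 + 5*x^4/3 - 4*x^3/3 + x^2 - x + 1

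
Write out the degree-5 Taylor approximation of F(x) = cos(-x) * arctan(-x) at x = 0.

-49*x^5/120 + 5*x^3/6 - x

Take the Cauchy product of the two expansions.
[x^0] = 0;  [x^1] = -1;  [x^2] = 0;  [x^3] = 5/6;  [x^4] = 0;  [x^5] = -49/120.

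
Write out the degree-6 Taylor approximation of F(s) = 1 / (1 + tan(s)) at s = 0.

Write 1/(1+u) = 1 - u + u^2 - u^3 + ... and substitute the series for u.
F(0) = 1
F′(0) = -1
F′′(0) = 2
F′′′(0) = -8
F^(4)(0) = 40
F^(5)(0) = -256
F^(6)(0) = 1952
Dividing each by k! gives the coefficients c_0, ..., c_6.

122*s^6/45 - 32*s^5/15 + 5*s^4/3 - 4*s^3/3 + s^2 - s + 1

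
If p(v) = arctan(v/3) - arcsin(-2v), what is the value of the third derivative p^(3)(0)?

Add the two expansions coefficient-wise.
The coefficient of v^3 in the expansion is 107/81, so p′′′(0) = 3! * (107/81) = 214/27.

214/27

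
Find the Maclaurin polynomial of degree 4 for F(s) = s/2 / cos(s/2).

s^3/16 + s/2

Invert the denominator's series and multiply.
[s^0] = 0;  [s^1] = 1/2;  [s^2] = 0;  [s^3] = 1/16;  [s^4] = 0.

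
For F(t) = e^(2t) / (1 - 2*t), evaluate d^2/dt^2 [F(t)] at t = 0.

20

Multiply the numerator's expansion by the denominator's geometric series.
From the series, [t^2] F = 10; multiply by 2! = 2 to get 20.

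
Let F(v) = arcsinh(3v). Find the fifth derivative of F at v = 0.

2187

Apply the Taylor formula c_k = f^(k)(a)/k!.
The coefficient of v^5 in the expansion is 729/40, so F^(5)(0) = 5! * (729/40) = 2187.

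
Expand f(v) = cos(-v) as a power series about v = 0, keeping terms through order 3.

1 - v^2/2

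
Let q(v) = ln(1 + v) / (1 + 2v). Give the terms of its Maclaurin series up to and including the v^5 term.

661*v^5/30 - 131*v^4/12 + 16*v^3/3 - 5*v^2/2 + v

Write out both Maclaurin series and multiply, keeping only the needed powers.
[v^0] = 0;  [v^1] = 1;  [v^2] = -5/2;  [v^3] = 16/3;  [v^4] = -131/12;  [v^5] = 661/30.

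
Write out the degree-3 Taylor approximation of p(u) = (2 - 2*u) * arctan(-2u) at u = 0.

Distribute the polynomial across the series and collect like powers.
p(0) = 0
p′(0) = -4
p′′(0) = 8
p′′′(0) = 32

16*u^3/3 + 4*u^2 - 4*u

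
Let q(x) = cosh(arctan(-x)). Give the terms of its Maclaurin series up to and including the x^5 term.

Compose series: expand the inner function first, then feed it into the outer expansion.
q(0) = 1
q′(0) = 0
q′′(0) = 1
q′′′(0) = 0
q^(4)(0) = -7
q^(5)(0) = 0

-7*x^4/24 + x^2/2 + 1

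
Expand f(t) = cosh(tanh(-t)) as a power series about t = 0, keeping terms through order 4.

Substitute the inner expansion into the outer series and collect powers.
[t^0] = 1;  [t^1] = 0;  [t^2] = 1/2;  [t^3] = 0;  [t^4] = -7/24.

-7*t^4/24 + t^2/2 + 1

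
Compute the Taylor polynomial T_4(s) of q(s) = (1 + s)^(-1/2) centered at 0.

35*s^4/128 - 5*s^3/16 + 3*s^2/8 - s/2 + 1

q(0) = 1
q′(0) = -1/2
q′′(0) = 3/4
q′′′(0) = -15/8
q^(4)(0) = 105/16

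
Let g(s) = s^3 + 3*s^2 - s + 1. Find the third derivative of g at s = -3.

6

The coefficient of (s + 3)^3 in the expansion is 1, so g′′′(-3) = 3! * (1) = 6.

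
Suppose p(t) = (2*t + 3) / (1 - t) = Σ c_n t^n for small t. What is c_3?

Distribute the polynomial across the series and collect like powers.
p(0) = 3
p′(0) = 5
p′′(0) = 10
p′′′(0) = 30
Then c_k = p^(k)(0)/k! gives each Taylor coefficient.

5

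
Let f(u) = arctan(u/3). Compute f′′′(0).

From the series, [u^3] f = -1/81; multiply by 3! = 6 to get -2/27.

-2/27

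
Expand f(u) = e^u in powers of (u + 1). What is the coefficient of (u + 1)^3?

e^(-1)/6

[(u + 1)^0] = e^(-1);  [(u + 1)^1] = e^(-1);  [(u + 1)^2] = e^(-1)/2;  [(u + 1)^3] = e^(-1)/6.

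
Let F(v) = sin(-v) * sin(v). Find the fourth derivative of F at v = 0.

8

Take the Cauchy product of the two expansions.
From the series, [v^4] F = 1/3; multiply by 4! = 24 to get 8.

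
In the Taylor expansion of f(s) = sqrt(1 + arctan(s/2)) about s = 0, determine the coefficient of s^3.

-5/384

Let u equal the inner series; expand the outer function in u and truncate.
[s^0] = 1;  [s^1] = 1/4;  [s^2] = -1/32;  [s^3] = -5/384.
So c_3 = f′′′(0)/3! = -5/384.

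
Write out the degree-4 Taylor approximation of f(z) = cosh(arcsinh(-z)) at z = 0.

Substitute the inner expansion into the outer series and collect powers.
f(0) = 1
f′(0) = 0
f′′(0) = 1
f′′′(0) = 0
f^(4)(0) = -3

-z^4/8 + z^2/2 + 1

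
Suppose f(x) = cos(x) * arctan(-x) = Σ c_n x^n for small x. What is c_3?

Expand each factor separately, then convolve coefficients.
[x^0] = 0;  [x^1] = -1;  [x^2] = 0;  [x^3] = 5/6.
So c_3 = f′′′(0)/3! = 5/6.

5/6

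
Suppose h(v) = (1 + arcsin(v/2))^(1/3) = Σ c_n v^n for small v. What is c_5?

Plug the Maclaurin series of the inner function into that of the outer and collect terms.
h(0) = 1
h′(0) = 1/6
h′′(0) = -1/18
h′′′(0) = 19/216
h^(4)(0) = -19/162
h^(5)(0) = 2509/7776

2509/933120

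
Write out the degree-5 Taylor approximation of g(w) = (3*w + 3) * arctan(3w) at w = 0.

729*w^5/5 - 27*w^4 - 27*w^3 + 9*w^2 + 9*w

Multiply each power in the prefactor through the base expansion.
g(0) = 0
g′(0) = 9
g′′(0) = 18
g′′′(0) = -162
g^(4)(0) = -648
g^(5)(0) = 17496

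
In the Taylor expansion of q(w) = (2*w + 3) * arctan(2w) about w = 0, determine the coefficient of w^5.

Shift and add copies of the series according to the polynomial's terms.
q(0) = 0
q′(0) = 6
q′′(0) = 8
q′′′(0) = -48
q^(4)(0) = -128
q^(5)(0) = 2304
The Taylor polynomial is Σ q^(k)(0)/k! · w^k.

96/5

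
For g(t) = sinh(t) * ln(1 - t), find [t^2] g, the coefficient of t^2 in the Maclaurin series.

-1

Expand each factor separately, then convolve coefficients.
[t^0] = 0;  [t^1] = 0;  [t^2] = -1.
So c_2 = g′′(0)/2! = -1.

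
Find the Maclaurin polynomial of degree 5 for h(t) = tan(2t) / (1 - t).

Write out both Maclaurin series and multiply, keeping only the needed powers.

134*t^5/15 + 14*t^4/3 + 14*t^3/3 + 2*t^2 + 2*t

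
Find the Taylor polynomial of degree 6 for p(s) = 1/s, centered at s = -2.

p(-2) = -1/2
p′(-2) = -1/4
p′′(-2) = -1/4
p′′′(-2) = -3/8
p^(4)(-2) = -3/4
p^(5)(-2) = -15/8
p^(6)(-2) = -45/8
The Taylor polynomial is Σ p^(k)(-2)/k! · (s + 2)^k.

-(s + 2)^6/128 - (s + 2)^5/64 - (s + 2)^4/32 - (s + 2)^3/16 - (s + 2)^2/8 - (s + 2)/4 - 1/2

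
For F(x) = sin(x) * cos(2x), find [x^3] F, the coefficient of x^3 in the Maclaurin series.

Write out both Maclaurin series and multiply, keeping only the needed powers.
So c_3 = F′′′(0)/3! = -13/6.

-13/6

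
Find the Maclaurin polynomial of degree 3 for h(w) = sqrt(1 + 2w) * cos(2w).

Take the Cauchy product of the two expansions.
[w^0] = 1;  [w^1] = 1;  [w^2] = -5/2;  [w^3] = -3/2.

-3*w^3/2 - 5*w^2/2 + w + 1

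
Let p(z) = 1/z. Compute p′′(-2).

From the series, [(z + 2)^2] p = -1/8; multiply by 2! = 2 to get -1/4.

-1/4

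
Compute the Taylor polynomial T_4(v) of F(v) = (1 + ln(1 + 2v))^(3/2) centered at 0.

Compose series: expand the inner function first, then feed it into the outer expansion.
F(0) = 1
F′(0) = 3
F′′(0) = -3
F′′′(0) = 3
F^(4)(0) = 33

11*v^4/8 + v^3/2 - 3*v^2/2 + 3*v + 1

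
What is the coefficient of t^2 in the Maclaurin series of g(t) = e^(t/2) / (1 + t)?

5/8

Expand each factor separately, then convolve coefficients.
[t^0] = 1;  [t^1] = -1/2;  [t^2] = 5/8.
So c_2 = g′′(0)/2! = 5/8.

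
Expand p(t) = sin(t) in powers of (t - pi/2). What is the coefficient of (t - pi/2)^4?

Differentiate repeatedly and evaluate at the center.

1/24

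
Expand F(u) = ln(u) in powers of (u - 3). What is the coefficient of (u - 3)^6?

-1/4374

Compute the successive derivatives at the expansion point and divide by k!.
[(u - 3)^0] = ln(3);  [(u - 3)^1] = 1/3;  [(u - 3)^2] = -1/18;  [(u - 3)^3] = 1/81;  [(u - 3)^4] = -1/324;  [(u - 3)^5] = 1/1215;  [(u - 3)^6] = -1/4374.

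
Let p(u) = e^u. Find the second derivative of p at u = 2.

e^(2)

Use the known series and substitute for the argument.
The coefficient of (u - 2)^2 in the expansion is e^(2)/2, so p′′(2) = 2! * (e^(2)/2) = e^(2).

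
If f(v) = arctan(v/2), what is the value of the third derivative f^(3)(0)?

-1/4

Apply the Taylor formula c_k = f^(k)(a)/k!.
The coefficient of v^3 in the expansion is -1/24, so f′′′(0) = 3! * (-1/24) = -1/4.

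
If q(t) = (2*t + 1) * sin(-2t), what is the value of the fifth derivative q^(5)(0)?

-32

Shift and add copies of the series according to the polynomial's terms.
From the series, [t^5] q = -4/15; multiply by 5! = 120 to get -32.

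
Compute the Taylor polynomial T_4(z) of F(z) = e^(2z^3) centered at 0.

2*z^3 + 1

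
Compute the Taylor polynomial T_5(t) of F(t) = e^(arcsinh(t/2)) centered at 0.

Substitute the inner expansion into the outer series and collect powers.

-t^4/128 + t^2/8 + t/2 + 1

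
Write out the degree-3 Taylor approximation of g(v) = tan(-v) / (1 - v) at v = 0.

Write out both Maclaurin series and multiply, keeping only the needed powers.
g(0) = 0
g′(0) = -1
g′′(0) = -2
g′′′(0) = -8

-4*v^3/3 - v^2 - v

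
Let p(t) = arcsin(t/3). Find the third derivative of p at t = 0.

Use the known series and substitute for the argument.
From the series, [t^3] p = 1/162; multiply by 3! = 6 to get 1/27.

1/27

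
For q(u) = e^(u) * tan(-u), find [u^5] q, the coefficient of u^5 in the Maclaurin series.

Expand each factor separately, then convolve coefficients.
So c_5 = q^(5)(0)/5! = -41/120.

-41/120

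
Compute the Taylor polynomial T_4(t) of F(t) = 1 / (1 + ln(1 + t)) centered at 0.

11*t^4/3 - 7*t^3/3 + 3*t^2/2 - t + 1

Write 1/(1+u) = 1 - u + u^2 - u^3 + ... and substitute the series for u.
F(0) = 1
F′(0) = -1
F′′(0) = 3
F′′′(0) = -14
F^(4)(0) = 88
The Taylor polynomial is Σ F^(k)(0)/k! · t^k.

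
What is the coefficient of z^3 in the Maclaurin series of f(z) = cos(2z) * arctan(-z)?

7/3

Take the Cauchy product of the two expansions.
f(0) = 0
f′(0) = -1
f′′(0) = 0
f′′′(0) = 14
So c_3 = f′′′(0)/3! = 7/3.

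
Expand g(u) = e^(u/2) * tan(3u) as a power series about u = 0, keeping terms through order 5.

Multiply the two series term by term and collect like powers.
g(0) = 0
g′(0) = 3
g′′(0) = 3
g′′′(0) = 225/4
g^(4)(0) = 219/2
g^(5)(0) = 64383/16
The Taylor polynomial is Σ g^(k)(0)/k! · u^k.

21461*u^5/640 + 73*u^4/16 + 75*u^3/8 + 3*u^2/2 + 3*u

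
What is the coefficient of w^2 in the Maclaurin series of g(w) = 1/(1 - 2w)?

4

Compute the successive derivatives at the expansion point and divide by k!.
So c_2 = g′′(0)/2! = 4.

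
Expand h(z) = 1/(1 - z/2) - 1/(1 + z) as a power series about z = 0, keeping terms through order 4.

-15*z^4/16 + 9*z^3/8 - 3*z^2/4 + 3*z/2

Expand each term separately and add.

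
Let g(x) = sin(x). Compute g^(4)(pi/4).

sqrt(2)/2

The coefficient of (x - pi/4)^4 in the expansion is sqrt(2)/48, so g^(4)(pi/4) = 4! * (sqrt(2)/48) = sqrt(2)/2.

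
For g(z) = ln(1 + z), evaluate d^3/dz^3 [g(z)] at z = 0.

Differentiate repeatedly and evaluate at the center.
The coefficient of z^3 in the expansion is 1/3, so g′′′(0) = 3! * (1/3) = 2.

2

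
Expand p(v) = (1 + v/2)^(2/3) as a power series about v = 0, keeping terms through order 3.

p(0) = 1
p′(0) = 1/3
p′′(0) = -1/18
p′′′(0) = 1/27
Dividing each by k! gives the coefficients c_0, ..., c_3.

v^3/162 - v^2/36 + v/3 + 1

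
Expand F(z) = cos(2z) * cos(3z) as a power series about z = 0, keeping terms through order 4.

313*z^4/24 - 13*z^2/2 + 1

Multiply the two series term by term and collect like powers.
F(0) = 1
F′(0) = 0
F′′(0) = -13
F′′′(0) = 0
F^(4)(0) = 313
The Taylor polynomial is Σ F^(k)(0)/k! · z^k.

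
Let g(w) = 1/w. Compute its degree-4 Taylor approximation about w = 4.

Differentiate repeatedly and evaluate at the center.
g(4) = 1/4
g′(4) = -1/16
g′′(4) = 1/32
g′′′(4) = -3/128
g^(4)(4) = 3/128
Dividing each by k! gives the coefficients c_0, ..., c_4.

(w - 4)^4/1024 - (w - 4)^3/256 + (w - 4)^2/64 - (w - 4)/16 + 1/4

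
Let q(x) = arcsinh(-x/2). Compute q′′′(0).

1/8

From the series, [x^3] q = 1/48; multiply by 3! = 6 to get 1/8.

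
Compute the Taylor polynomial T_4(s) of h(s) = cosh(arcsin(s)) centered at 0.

5*s^4/24 + s^2/2 + 1

Substitute the inner expansion into the outer series and collect powers.
h(0) = 1
h′(0) = 0
h′′(0) = 1
h′′′(0) = 0
h^(4)(0) = 5
Then c_k = h^(k)(0)/k! gives each Taylor coefficient.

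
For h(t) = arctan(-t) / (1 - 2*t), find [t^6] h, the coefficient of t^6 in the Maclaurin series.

Expand 1/(denominator) as a geometric series and multiply by the numerator's series.
[t^0] = 0;  [t^1] = -1;  [t^2] = -2;  [t^3] = -11/3;  [t^4] = -22/3;  [t^5] = -223/15;  [t^6] = -446/15.

-446/15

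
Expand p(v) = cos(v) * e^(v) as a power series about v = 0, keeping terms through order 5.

-v^5/30 - v^4/6 - v^3/3 + v + 1

Expand each factor separately, then convolve coefficients.
p(0) = 1
p′(0) = 1
p′′(0) = 0
p′′′(0) = -2
p^(4)(0) = -4
p^(5)(0) = -4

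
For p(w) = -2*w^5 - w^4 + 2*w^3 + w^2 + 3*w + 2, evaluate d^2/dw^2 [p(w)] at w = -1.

18

Differentiate repeatedly and evaluate at the center.
From the series, [(w + 1)^2] p = 9; multiply by 2! = 2 to get 18.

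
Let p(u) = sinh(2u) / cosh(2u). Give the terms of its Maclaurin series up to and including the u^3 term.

-8*u^3/3 + 2*u

Divide the numerator series by the denominator series (power-series long division).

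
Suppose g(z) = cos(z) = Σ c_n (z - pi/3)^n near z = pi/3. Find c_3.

sqrt(3)/12

Use the known series and substitute for the argument.
g(pi/3) = 1/2
g′(pi/3) = -sqrt(3)/2
g′′(pi/3) = -1/2
g′′′(pi/3) = sqrt(3)/2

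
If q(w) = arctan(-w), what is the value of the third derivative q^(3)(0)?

Compute the successive derivatives at the expansion point and divide by k!.
The coefficient of w^3 in the expansion is 1/3, so q′′′(0) = 3! * (1/3) = 2.

2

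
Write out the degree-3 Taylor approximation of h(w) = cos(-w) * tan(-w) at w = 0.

w^3/6 - w

Expand each factor separately, then convolve coefficients.
h(0) = 0
h′(0) = -1
h′′(0) = 0
h′′′(0) = 1
Then c_k = h^(k)(0)/k! gives each Taylor coefficient.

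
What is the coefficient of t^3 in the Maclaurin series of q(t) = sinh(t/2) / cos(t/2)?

Invert the denominator's series and multiply.
[t^0] = 0;  [t^1] = 1/2;  [t^2] = 0;  [t^3] = 1/12.

1/12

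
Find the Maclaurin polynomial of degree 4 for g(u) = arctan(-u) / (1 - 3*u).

Multiply the numerator's expansion by the denominator's geometric series.
g(0) = 0
g′(0) = -1
g′′(0) = -6
g′′′(0) = -52
g^(4)(0) = -624

-26*u^4 - 26*u^3/3 - 3*u^2 - u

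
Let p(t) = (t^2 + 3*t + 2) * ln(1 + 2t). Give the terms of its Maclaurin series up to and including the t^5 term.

52*t^5/15 - 2*t^4 + 4*t^3/3 + 2*t^2 + 4*t

Shift and add copies of the series according to the polynomial's terms.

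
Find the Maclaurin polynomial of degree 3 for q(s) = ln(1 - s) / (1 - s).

-11*s^3/6 - 3*s^2/2 - s

Expand 1/(denominator) as a geometric series and multiply by the numerator's series.
[s^0] = 0;  [s^1] = -1;  [s^2] = -3/2;  [s^3] = -11/6.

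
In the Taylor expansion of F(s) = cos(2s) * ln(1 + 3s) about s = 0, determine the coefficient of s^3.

3

Multiply the two series term by term and collect like powers.
F(0) = 0
F′(0) = 3
F′′(0) = -9
F′′′(0) = 18
So c_3 = F′′′(0)/3! = 3.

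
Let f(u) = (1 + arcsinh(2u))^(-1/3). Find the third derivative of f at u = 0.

-152/27

Let u equal the inner series; expand the outer function in u and truncate.
The coefficient of u^3 in the expansion is -76/81, so f′′′(0) = 3! * (-76/81) = -152/27.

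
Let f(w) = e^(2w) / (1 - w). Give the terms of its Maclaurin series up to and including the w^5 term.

109*w^5/15 + 7*w^4 + 19*w^3/3 + 5*w^2 + 3*w + 1

Expand 1/(denominator) as a geometric series and multiply by the numerator's series.
f(0) = 1
f′(0) = 3
f′′(0) = 10
f′′′(0) = 38
f^(4)(0) = 168
f^(5)(0) = 872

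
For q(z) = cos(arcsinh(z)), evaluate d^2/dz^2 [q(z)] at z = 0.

Compose series: expand the inner function first, then feed it into the outer expansion.
The coefficient of z^2 in the expansion is -1/2, so q′′(0) = 2! * (-1/2) = -1.

-1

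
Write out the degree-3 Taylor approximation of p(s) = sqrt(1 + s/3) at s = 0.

s^3/432 - s^2/72 + s/6 + 1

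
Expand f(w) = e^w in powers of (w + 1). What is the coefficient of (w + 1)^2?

Differentiate repeatedly and evaluate at the center.
f(-1) = e^(-1)
f′(-1) = e^(-1)
f′′(-1) = e^(-1)
Then c_k = f^(k)(-1)/k! gives each Taylor coefficient.

e^(-1)/2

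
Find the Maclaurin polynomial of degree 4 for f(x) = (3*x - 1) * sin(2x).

Shift and add copies of the series according to the polynomial's terms.
[x^0] = 0;  [x^1] = -2;  [x^2] = 6;  [x^3] = 4/3;  [x^4] = -4.

-4*x^4 + 4*x^3/3 + 6*x^2 - 2*x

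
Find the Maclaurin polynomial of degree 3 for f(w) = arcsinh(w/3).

-w^3/162 + w/3

Differentiate repeatedly and evaluate at the center.
[w^0] = 0;  [w^1] = 1/3;  [w^2] = 0;  [w^3] = -1/162.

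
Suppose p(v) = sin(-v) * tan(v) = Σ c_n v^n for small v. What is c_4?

Take the Cauchy product of the two expansions.
p(0) = 0
p′(0) = 0
p′′(0) = -2
p′′′(0) = 0
p^(4)(0) = -4
So c_4 = p^(4)(0)/4! = -1/6.

-1/6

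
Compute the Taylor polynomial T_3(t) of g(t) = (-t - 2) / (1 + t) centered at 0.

t^3 - t^2 + t - 2

Shift and add copies of the series according to the polynomial's terms.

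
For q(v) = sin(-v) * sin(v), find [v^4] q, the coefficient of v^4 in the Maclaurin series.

Expand each factor separately, then convolve coefficients.
q(0) = 0
q′(0) = 0
q′′(0) = -2
q′′′(0) = 0
q^(4)(0) = 8

1/3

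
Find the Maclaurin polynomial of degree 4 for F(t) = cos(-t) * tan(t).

-t^3/6 + t

Expand each factor separately, then convolve coefficients.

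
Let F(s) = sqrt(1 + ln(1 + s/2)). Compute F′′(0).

-3/16

Compose series: expand the inner function first, then feed it into the outer expansion.
From the series, [s^2] F = -3/32; multiply by 2! = 2 to get -3/16.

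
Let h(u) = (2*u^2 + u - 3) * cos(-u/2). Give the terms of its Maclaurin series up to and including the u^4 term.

Multiply each power in the prefactor through the base expansion.
h(0) = -3
h′(0) = 1
h′′(0) = 19/4
h′′′(0) = -3/4
h^(4)(0) = -99/16

-33*u^4/128 - u^3/8 + 19*u^2/8 + u - 3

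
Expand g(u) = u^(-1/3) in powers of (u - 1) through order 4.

35*(u - 1)^4/243 - 14*(u - 1)^3/81 + 2*(u - 1)^2/9 - (u - 1)/3 + 1

g(1) = 1
g′(1) = -1/3
g′′(1) = 4/9
g′′′(1) = -28/27
g^(4)(1) = 280/81
The Taylor polynomial is Σ g^(k)(1)/k! · (u - 1)^k.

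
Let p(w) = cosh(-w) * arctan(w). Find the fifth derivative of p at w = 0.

9

Write out both Maclaurin series and multiply, keeping only the needed powers.
The coefficient of w^5 in the expansion is 3/40, so p^(5)(0) = 5! * (3/40) = 9.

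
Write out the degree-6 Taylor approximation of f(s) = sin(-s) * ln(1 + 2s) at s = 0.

-215*s^6/36 + 11*s^5/3 - 7*s^4/3 + 2*s^3 - 2*s^2

Take the Cauchy product of the two expansions.
f(0) = 0
f′(0) = 0
f′′(0) = -4
f′′′(0) = 12
f^(4)(0) = -56
f^(5)(0) = 440
f^(6)(0) = -4300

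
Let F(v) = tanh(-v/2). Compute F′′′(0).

1/4

The coefficient of v^3 in the expansion is 1/24, so F′′′(0) = 3! * (1/24) = 1/4.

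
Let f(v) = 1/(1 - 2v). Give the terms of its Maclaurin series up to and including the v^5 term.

32*v^5 + 16*v^4 + 8*v^3 + 4*v^2 + 2*v + 1

Compute the successive derivatives at the expansion point and divide by k!.
f(0) = 1
f′(0) = 2
f′′(0) = 8
f′′′(0) = 48
f^(4)(0) = 384
f^(5)(0) = 3840
The Taylor polynomial is Σ f^(k)(0)/k! · v^k.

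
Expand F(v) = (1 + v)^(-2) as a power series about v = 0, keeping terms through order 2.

3*v^2 - 2*v + 1

F(0) = 1
F′(0) = -2
F′′(0) = 6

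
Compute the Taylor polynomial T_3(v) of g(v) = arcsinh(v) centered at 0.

-v^3/6 + v

Apply the Taylor formula c_k = f^(k)(a)/k!.
g(0) = 0
g′(0) = 1
g′′(0) = 0
g′′′(0) = -1
Then c_k = g^(k)(0)/k! gives each Taylor coefficient.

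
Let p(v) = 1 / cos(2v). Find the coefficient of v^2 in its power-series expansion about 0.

Write the quotient as an unknown series and match coefficients against numerator = denominator · series.
So c_2 = p′′(0)/2! = 2.

2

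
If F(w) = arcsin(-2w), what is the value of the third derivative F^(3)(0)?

From the series, [w^3] F = -4/3; multiply by 3! = 6 to get -8.

-8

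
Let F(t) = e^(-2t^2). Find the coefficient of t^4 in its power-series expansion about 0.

2

[t^0] = 1;  [t^1] = 0;  [t^2] = -2;  [t^3] = 0;  [t^4] = 2.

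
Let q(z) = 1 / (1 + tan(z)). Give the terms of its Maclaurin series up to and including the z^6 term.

Use the geometric series for the reciprocal, then substitute.
q(0) = 1
q′(0) = -1
q′′(0) = 2
q′′′(0) = -8
q^(4)(0) = 40
q^(5)(0) = -256
q^(6)(0) = 1952

122*z^6/45 - 32*z^5/15 + 5*z^4/3 - 4*z^3/3 + z^2 - z + 1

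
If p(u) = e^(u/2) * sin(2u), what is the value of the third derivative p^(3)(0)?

-13/2

Expand each factor separately, then convolve coefficients.
From the series, [u^3] p = -13/12; multiply by 3! = 6 to get -13/2.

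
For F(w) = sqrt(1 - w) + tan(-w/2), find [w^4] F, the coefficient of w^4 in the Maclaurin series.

Add the two expansions coefficient-wise.
So c_4 = F^(4)(0)/4! = -5/128.

-5/128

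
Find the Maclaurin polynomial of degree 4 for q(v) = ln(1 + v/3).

-v^4/324 + v^3/81 - v^2/18 + v/3

Use the known series and substitute for the argument.
q(0) = 0
q′(0) = 1/3
q′′(0) = -1/9
q′′′(0) = 2/27
q^(4)(0) = -2/27
Dividing each by k! gives the coefficients c_0, ..., c_4.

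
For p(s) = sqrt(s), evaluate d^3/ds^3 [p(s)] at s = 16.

3/8192

The coefficient of (s - 16)^3 in the expansion is 1/16384, so p′′′(16) = 3! * (1/16384) = 3/8192.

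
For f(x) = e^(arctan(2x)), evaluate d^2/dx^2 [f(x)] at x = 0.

Compose series: expand the inner function first, then feed it into the outer expansion.
From the series, [x^2] f = 2; multiply by 2! = 2 to get 4.

4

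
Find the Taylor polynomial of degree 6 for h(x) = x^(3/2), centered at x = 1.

7*(x - 1)^6/1024 - 3*(x - 1)^5/256 + 3*(x - 1)^4/128 - (x - 1)^3/16 + 3*(x - 1)^2/8 + 3*(x - 1)/2 + 1

h(1) = 1
h′(1) = 3/2
h′′(1) = 3/4
h′′′(1) = -3/8
h^(4)(1) = 9/16
h^(5)(1) = -45/32
h^(6)(1) = 315/64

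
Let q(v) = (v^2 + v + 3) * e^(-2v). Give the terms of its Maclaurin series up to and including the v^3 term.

Multiply each power in the prefactor through the base expansion.
q(0) = 3
q′(0) = -5
q′′(0) = 10
q′′′(0) = -24

-4*v^3 + 5*v^2 - 5*v + 3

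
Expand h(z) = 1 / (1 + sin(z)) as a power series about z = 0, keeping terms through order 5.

Write 1/(1+u) = 1 - u + u^2 - u^3 + ... and substitute the series for u.
h(0) = 1
h′(0) = -1
h′′(0) = 2
h′′′(0) = -5
h^(4)(0) = 16
h^(5)(0) = -61

-61*z^5/120 + 2*z^4/3 - 5*z^3/6 + z^2 - z + 1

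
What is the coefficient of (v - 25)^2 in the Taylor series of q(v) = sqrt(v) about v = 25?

-1/1000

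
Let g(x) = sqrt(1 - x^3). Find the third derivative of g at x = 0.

-3

From the series, [x^3] g = -1/2; multiply by 3! = 6 to get -3.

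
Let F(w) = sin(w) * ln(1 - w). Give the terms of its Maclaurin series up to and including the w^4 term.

-w^4/6 - w^3/2 - w^2

Take the Cauchy product of the two expansions.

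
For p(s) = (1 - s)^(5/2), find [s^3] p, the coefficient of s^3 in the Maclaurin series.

-5/16

Differentiate repeatedly and evaluate at the center.
p(0) = 1
p′(0) = -5/2
p′′(0) = 15/4
p′′′(0) = -15/8
The Taylor polynomial is Σ p^(k)(0)/k! · s^k.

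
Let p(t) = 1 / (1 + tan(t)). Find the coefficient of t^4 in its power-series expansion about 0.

5/3

Write 1/(1+u) = 1 - u + u^2 - u^3 + ... and substitute the series for u.
p(0) = 1
p′(0) = -1
p′′(0) = 2
p′′′(0) = -8
p^(4)(0) = 40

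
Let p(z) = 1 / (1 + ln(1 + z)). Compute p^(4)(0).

Expand as Σ (-1)^k u^k with u equal to the inner function's series.
The coefficient of z^4 in the expansion is 11/3, so p^(4)(0) = 4! * (11/3) = 88.

88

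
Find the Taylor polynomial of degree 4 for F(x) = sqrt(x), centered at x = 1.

Compute the successive derivatives at the expansion point and divide by k!.
F(1) = 1
F′(1) = 1/2
F′′(1) = -1/4
F′′′(1) = 3/8
F^(4)(1) = -15/16

-5*(x - 1)^4/128 + (x - 1)^3/16 - (x - 1)^2/8 + (x - 1)/2 + 1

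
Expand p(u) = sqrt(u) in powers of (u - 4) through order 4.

-5*(u - 4)^4/16384 + (u - 4)^3/512 - (u - 4)^2/64 + (u - 4)/4 + 2

[(u - 4)^0] = 2;  [(u - 4)^1] = 1/4;  [(u - 4)^2] = -1/64;  [(u - 4)^3] = 1/512;  [(u - 4)^4] = -5/16384.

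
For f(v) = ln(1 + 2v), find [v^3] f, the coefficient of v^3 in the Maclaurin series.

f(0) = 0
f′(0) = 2
f′′(0) = -4
f′′′(0) = 16
So c_3 = f′′′(0)/3! = 8/3.

8/3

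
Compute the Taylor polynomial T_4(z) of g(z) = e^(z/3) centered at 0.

g(0) = 1
g′(0) = 1/3
g′′(0) = 1/9
g′′′(0) = 1/27
g^(4)(0) = 1/81

z^4/1944 + z^3/162 + z^2/18 + z/3 + 1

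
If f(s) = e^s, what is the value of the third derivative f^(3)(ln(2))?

Apply the Taylor formula c_k = f^(k)(a)/k!.
The coefficient of (s - ln(2))^3 in the expansion is 1/3, so f′′′(ln(2)) = 3! * (1/3) = 2.

2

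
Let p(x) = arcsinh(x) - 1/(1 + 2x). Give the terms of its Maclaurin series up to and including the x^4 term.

Add the two expansions coefficient-wise.
[x^0] = -1;  [x^1] = 3;  [x^2] = -4;  [x^3] = 47/6;  [x^4] = -16.

-16*x^4 + 47*x^3/6 - 4*x^2 + 3*x - 1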